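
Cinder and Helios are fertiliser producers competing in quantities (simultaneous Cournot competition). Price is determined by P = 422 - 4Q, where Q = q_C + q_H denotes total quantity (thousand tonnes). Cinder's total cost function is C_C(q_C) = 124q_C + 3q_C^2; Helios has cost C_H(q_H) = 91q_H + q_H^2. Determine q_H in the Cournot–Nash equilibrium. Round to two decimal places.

Cinder's profit: π_C = (422 - 4Q)q_C - (124q_C + 3q_C²). Setting ∂π_C/∂q_C = 0: 298 - 14q_C - 4(q_H) = 0.
Helios's first-order condition: 331 - 10q_H - 4(q_C) = 0.
Rearranging gives the reaction functions q_C = (298 - 4q_H)/14 and q_H = (331 - 4q_C)/10.
Substituting one into the other gives q_C = 414/31 and q_H = 1721/62.

27.76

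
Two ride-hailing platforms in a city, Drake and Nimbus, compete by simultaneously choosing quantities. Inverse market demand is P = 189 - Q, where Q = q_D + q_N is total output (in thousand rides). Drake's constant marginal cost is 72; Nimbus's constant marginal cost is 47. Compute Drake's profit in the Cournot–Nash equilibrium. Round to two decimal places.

Drake's profit: π_D = (189 - Q)q_D - (72q_D). Setting ∂π_D/∂q_D = 0: 117 - 2q_D - (q_N) = 0.
Nimbus's profit: π_N = (189 - Q)q_N - (47q_N). Setting ∂π_N/∂q_N = 0: 142 - 2q_N - (q_D) = 0.
Best responses: q_D = (117 - q_N)/2, q_N = (142 - q_D)/2.
Solving the pair: q_D = 92/3, q_N = 167/3.
Price P = 189 - 259/3 = 308/3.
Drake's profit: (308/3 - 72)·(92/3) = 940.4444.

940.44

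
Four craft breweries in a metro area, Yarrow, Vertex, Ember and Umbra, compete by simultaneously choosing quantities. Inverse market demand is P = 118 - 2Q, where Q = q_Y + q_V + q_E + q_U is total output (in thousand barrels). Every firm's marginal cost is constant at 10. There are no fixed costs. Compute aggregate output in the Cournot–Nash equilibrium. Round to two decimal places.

A representative firm's profit is π_i = q_i(118 - 2Q) - 10q_i.
First-order condition (treating rivals' output as given): 108 - 4q_i - 2·Σ_{j≠i} q_j = 0.
With identical firms every q_j equals q_i, so Σ_{j≠i} q_j = 3q_i and 108 = 10q_i, giving q_i = 54/5.
Total output Q = 54/5 + 54/5 + 54/5 + 54/5 = 216/5.

43.20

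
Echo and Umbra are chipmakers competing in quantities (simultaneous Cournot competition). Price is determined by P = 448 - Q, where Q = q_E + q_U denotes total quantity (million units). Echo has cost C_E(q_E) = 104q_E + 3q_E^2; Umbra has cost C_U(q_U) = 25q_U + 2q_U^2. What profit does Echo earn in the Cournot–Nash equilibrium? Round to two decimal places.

4876.20

Echo's profit: π_E = (448 - Q)q_E - (104q_E + 3q_E²). Setting ∂π_E/∂q_E = 0: 344 - 8q_E - (q_U) = 0.
Umbra's first-order condition: 423 - 6q_U - (q_E) = 0.
Best responses: q_E = (344 - q_U)/8, q_U = (423 - q_E)/6.
Substituting one into the other gives q_E = 1641/47 and q_U = 64.6809.
Price P = 448 - 99.5957 = 348.4043.
Echo's profit: 348.4043·(1641/47) - 104·(1641/47) - 3(1641/47)² = 4876.1992.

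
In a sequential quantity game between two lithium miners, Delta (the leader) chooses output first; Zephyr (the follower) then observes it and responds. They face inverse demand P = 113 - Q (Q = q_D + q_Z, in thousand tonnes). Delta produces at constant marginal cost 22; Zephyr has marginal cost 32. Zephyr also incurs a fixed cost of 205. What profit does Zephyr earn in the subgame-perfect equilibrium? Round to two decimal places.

27.56

Solve by backward induction. Given q_D, the follower Zephyr maximises π_Z = (113 - q_D - q_Z)q_Z - 32q_Z.
Setting the follower's marginal profit to zero, 81 - q_D - 2q_Z = 0, i.e. q_Z = (81 - q_D)/2.
Delta substitutes q_Z(q_D) into its own profit: π_D = q_D(113 - q_D - (81 - q_D)/2) - 22q_D = (145/2 - (1/2)q_D)q_D - 22q_D.
The leader's first-order condition 101/2 - q_D = 0 yields q_D = 101/2.
Then q_Z = (81 - 101/2)/2 = 61/4.
Price P = 113 - 263/4 = 189/4.
Zephyr's profit: (189/4 - 32)·(61/4) - 205 = 441/16.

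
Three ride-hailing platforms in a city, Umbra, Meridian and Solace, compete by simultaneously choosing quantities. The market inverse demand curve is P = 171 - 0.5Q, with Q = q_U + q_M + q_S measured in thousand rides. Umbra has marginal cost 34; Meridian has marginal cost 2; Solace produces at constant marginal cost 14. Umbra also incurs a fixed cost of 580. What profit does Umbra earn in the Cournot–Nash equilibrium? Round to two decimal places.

323.13

Umbra's profit: π_U = (171 - 0.5Q)q_U - (34q_U). Setting ∂π_U/∂q_U = 0: 137 - q_U - (1/2)(q_M + q_S) = 0.
Meridian's profit: π_M = (171 - 0.5Q)q_M - (2q_M). Setting ∂π_M/∂q_M = 0: 169 - q_M - (1/2)(q_U + q_S) = 0.
Solace's profit: π_S = (171 - 0.5Q)q_S - (14q_S). Setting ∂π_S/∂q_S = 0: 157 - q_S - (1/2)(q_U + q_M) = 0.
Adding the 3 conditions: 463 − Q − Q = 0, i.e. Q = 463/2.
Back-substituting: q_U = (137 − 463/4)/(1/2) = 85/2, q_M = (169 − 463/4)/(1/2) = 213/2, q_S = (157 − 463/4)/(1/2) = 165/2.
Price P = 171 - (1/2)·(463/2) = 221/4.
Umbra's profit: (221/4 - 34)·(85/2) - 580 = 323.1250.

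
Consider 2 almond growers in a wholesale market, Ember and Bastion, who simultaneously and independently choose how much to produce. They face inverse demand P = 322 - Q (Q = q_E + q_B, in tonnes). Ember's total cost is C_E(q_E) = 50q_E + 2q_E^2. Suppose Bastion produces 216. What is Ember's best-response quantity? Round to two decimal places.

9.33

With the rival's output fixed at 216, Ember's profit is π_E = (322 - 216 - q_E)q_E - (50q_E + 2q_E²) = (106 - q_E)q_E - (50q_E + 2q_E²).
∂π_E/∂q_E = 56 - 6q_E = 0, so q_E = 28/3.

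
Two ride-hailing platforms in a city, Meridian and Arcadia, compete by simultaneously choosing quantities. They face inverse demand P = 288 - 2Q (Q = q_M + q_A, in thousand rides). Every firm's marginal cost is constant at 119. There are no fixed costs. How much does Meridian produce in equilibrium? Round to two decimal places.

Each firm earns π_i = (288 - 2Q)q_i - 119q_i.
Setting ∂π_i/∂q_i = 0 with rivals' quantities fixed: 169 - 4q_i - 2q_j = 0.
With identical firms every q_j equals q_i, so q_j = q_i and 169 = 6q_i, giving q_i = 169/6.

28.17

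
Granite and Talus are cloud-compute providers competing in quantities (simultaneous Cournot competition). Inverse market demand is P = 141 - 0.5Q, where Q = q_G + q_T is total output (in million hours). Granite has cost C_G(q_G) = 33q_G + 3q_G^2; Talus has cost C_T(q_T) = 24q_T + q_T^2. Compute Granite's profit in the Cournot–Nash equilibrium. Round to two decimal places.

573.01

Granite's profit: π_G = (141 - 0.5Q)q_G - (33q_G + 3q_G²). Setting ∂π_G/∂q_G = 0: 108 - 7q_G - (1/2)(q_T) = 0.
Talus's first-order condition: 117 - 3q_T - (1/2)(q_G) = 0.
So q_G = (108 - (1/2)q_T)/7 and q_T = (117 - (1/2)q_G)/3.
Substituting one into the other gives q_G = 1062/83 and q_T = 36.8675.
Price P = 141 - (1/2)·49.6627 = 116.1687.
Granite's profit: 116.1687·(1062/83) - 33·(1062/83) - 3(1062/83)² = 573.0083.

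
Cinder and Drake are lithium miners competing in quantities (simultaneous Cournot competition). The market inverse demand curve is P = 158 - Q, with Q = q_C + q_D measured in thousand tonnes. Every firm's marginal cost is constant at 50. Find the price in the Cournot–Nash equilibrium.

86

A representative firm's profit is π_i = q_i(158 - Q) - 50q_i.
First-order condition (treating rivals' output as given): 108 - 2q_i - q_j = 0.
By symmetry each firm produces the same amount; substituting q_j = q_i yields q_i = 108/3 = 36.
Total output Q = 72, so price P = 158 - 72 = 86.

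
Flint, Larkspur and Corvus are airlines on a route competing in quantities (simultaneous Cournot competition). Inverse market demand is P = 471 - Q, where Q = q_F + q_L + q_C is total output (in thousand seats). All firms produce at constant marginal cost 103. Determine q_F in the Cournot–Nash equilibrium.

92

A representative firm's profit is π_i = q_i(471 - Q) - 103q_i.
Setting ∂π_i/∂q_i = 0 with rivals' quantities fixed: 368 - 2q_i - Σ_{j≠i} q_j = 0.
With identical firms every q_j equals q_i, so Σ_{j≠i} q_j = 2q_i and 368 = 4q_i, giving q_i = 92.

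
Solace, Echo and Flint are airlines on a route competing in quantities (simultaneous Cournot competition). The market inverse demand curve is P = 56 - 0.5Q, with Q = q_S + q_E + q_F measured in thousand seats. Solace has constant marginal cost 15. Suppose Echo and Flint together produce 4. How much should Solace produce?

With rivals' combined output fixed at 4, Solace's profit is π_S = (56 - (1/2)·4 - (1/2)q_S)q_S - (15q_S) = (54 - (1/2)q_S)q_S - (15q_S).
∂π_S/∂q_S = 39 - q_S = 0, so q_S = 39.

39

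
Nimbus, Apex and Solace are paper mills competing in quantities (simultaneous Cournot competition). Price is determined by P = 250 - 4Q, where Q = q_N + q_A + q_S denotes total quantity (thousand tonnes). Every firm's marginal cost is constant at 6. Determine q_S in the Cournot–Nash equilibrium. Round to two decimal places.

15.25

A representative firm's profit is π_i = q_i(250 - 4Q) - 6q_i.
Setting ∂π_i/∂q_i = 0 with rivals' quantities fixed: 244 - 8q_i - 4·Σ_{j≠i} q_j = 0.
By symmetry each firm produces the same amount; substituting Σ_{j≠i} q_j = 2q_i yields q_i = 244/16 = 61/4.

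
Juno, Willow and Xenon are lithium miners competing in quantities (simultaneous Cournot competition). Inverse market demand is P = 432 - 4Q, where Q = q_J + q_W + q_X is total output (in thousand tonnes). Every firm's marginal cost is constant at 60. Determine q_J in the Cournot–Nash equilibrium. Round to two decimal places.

23.25

Each firm earns π_i = (432 - 4Q)q_i - 60q_i.
First-order condition (treating rivals' output as given): 372 - 8q_i - 4·Σ_{j≠i} q_j = 0.
With identical firms every q_j equals q_i, so Σ_{j≠i} q_j = 2q_i and 372 = 16q_i, giving q_i = 93/4.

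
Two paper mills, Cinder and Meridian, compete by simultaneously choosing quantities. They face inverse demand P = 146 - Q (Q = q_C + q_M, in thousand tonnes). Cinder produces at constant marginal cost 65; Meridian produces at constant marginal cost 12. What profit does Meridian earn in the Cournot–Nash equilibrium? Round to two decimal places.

3885.44

Cinder's profit: π_C = (146 - Q)q_C - (65q_C). Setting ∂π_C/∂q_C = 0: 81 - 2q_C - (q_M) = 0.
Meridian's first-order condition: 134 - 2q_M - (q_C) = 0.
So q_C = (81 - q_M)/2 and q_M = (134 - q_C)/2.
Solving the pair: q_C = 28/3, q_M = 187/3.
Price P = 146 - 215/3 = 223/3.
Meridian's profit: (223/3 - 12)·(187/3) = 3885.4444.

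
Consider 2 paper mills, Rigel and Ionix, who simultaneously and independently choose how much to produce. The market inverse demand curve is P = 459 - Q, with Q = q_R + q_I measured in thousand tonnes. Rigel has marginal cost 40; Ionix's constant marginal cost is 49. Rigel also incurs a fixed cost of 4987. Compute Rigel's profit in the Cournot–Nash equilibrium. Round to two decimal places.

Rigel's profit: π_R = (459 - Q)q_R - (40q_R). Setting ∂π_R/∂q_R = 0: 419 - 2q_R - (q_I) = 0.
Ionix's profit: π_I = (459 - Q)q_I - (49q_I). Setting ∂π_I/∂q_I = 0: 410 - 2q_I - (q_R) = 0.
So q_R = (419 - q_I)/2 and q_I = (410 - q_R)/2.
Solving the pair: q_R = 428/3, q_I = 401/3.
Price P = 459 - 829/3 = 548/3.
Rigel's profit: (548/3 - 40)·(428/3) - 4987 = 15366.7778.

15366.78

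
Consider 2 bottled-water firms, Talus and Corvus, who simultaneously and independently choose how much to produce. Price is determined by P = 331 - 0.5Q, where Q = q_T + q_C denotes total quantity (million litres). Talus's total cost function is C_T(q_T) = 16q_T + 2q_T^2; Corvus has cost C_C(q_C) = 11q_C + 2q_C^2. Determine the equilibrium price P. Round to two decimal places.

273.27

Talus's profit: π_T = (331 - 0.5Q)q_T - (16q_T + 2q_T²). Setting ∂π_T/∂q_T = 0: 315 - 5q_T - (1/2)(q_C) = 0.
Corvus's first-order condition: 320 - 5q_C - (1/2)(q_T) = 0.
Rearranging gives the reaction functions q_T = (315 - (1/2)q_C)/5 and q_C = (320 - (1/2)q_T)/5.
Solving the pair: q_T = 57.1717, q_C = 58.2828.
Total output Q = 1270/11, so price P = 331 - (1/2)·(1270/11) = 273.2727.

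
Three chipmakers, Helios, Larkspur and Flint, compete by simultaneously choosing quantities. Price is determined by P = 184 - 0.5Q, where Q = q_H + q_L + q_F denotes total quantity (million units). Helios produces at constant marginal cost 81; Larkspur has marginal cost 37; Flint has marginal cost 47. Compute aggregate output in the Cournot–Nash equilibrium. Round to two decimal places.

193.50

Helios's profit: π_H = (184 - 0.5Q)q_H - (81q_H). Setting ∂π_H/∂q_H = 0: 103 - q_H - (1/2)(q_L + q_F) = 0.
Larkspur's first-order condition: 147 - q_L - (1/2)(q_H + q_F) = 0.
Flint's profit: π_F = (184 - 0.5Q)q_F - (47q_F). Setting ∂π_F/∂q_F = 0: 137 - q_F - (1/2)(q_H + q_L) = 0.
Adding the 3 conditions: 387 − Q − Q = 0, i.e. Q = 387/2.
Back-substituting: q_H = (103 − 387/4)/(1/2) = 25/2, q_L = (147 − 387/4)/(1/2) = 201/2, q_F = (137 − 387/4)/(1/2) = 161/2.
Total output Q = 25/2 + 201/2 + 161/2 = 387/2.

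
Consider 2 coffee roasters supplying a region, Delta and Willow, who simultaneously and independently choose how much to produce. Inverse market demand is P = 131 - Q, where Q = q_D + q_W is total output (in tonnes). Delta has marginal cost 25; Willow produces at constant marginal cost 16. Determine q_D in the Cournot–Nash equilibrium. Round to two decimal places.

32.33

Delta's profit: π_D = (131 - Q)q_D - (25q_D). Setting ∂π_D/∂q_D = 0: 106 - 2q_D - (q_W) = 0.
Willow's first-order condition: 115 - 2q_W - (q_D) = 0.
Rearranging gives the reaction functions q_D = (106 - q_W)/2 and q_W = (115 - q_D)/2.
Solving the pair: q_D = 97/3, q_W = 124/3.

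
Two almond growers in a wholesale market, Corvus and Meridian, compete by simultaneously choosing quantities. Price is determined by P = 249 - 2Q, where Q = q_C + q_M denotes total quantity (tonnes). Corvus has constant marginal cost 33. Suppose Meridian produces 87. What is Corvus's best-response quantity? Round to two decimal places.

10.50

With the rival's output fixed at 87, Corvus's profit is π_C = (249 - 2·87 - 2q_C)q_C - (33q_C) = (75 - 2q_C)q_C - (33q_C).
∂π_C/∂q_C = 42 - 4q_C = 0, so q_C = 21/2.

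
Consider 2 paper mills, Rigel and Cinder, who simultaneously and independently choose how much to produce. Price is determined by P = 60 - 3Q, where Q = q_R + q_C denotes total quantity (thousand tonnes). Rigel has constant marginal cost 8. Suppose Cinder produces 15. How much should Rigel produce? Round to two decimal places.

With the rival's output fixed at 15, Rigel's profit is π_R = (60 - 3·15 - 3q_R)q_R - (8q_R) = (15 - 3q_R)q_R - (8q_R).
∂π_R/∂q_R = 7 - 6q_R = 0, so q_R = 7/6.

1.17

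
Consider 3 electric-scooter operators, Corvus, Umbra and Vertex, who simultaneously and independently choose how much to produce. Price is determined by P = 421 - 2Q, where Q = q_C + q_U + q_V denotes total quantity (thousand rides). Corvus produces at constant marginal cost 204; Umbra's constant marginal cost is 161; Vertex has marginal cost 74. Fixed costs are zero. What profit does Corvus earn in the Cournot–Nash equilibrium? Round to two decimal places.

60.50

Corvus's profit: π_C = (421 - 2Q)q_C - (204q_C). Setting ∂π_C/∂q_C = 0: 217 - 4q_C - 2(q_U + q_V) = 0.
Umbra's first-order condition: 260 - 4q_U - 2(q_C + q_V) = 0.
Vertex's first-order condition: 347 - 4q_V - 2(q_C + q_U) = 0.
Summing all 3 equations gives 824 − 8Q = 0, hence Q = 103.
Back-substituting: q_C = (217 − 206)/2 = 11/2, q_U = (260 − 206)/2 = 27, q_V = (347 − 206)/2 = 141/2.
Price P = 421 - 2·103 = 215.
Corvus's profit: (215 - 204)·(11/2) = 121/2.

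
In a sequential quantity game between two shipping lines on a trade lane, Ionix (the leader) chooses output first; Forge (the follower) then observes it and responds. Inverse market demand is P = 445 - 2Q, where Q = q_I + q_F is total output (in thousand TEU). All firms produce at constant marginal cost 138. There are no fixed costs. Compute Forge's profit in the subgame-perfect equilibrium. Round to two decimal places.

2945.28

The follower Forge best-responds to any q_I: π_F = (445 - 2Q)q_F - 138q_F.
∂π_F/∂q_F = 307 - 2q_I - 4q_F = 0 gives the reaction function q_F = (307 - 2q_I)/4.
The leader anticipates this reaction. Substituting into P = 445 - 2Q gives P = 583/2 - q_I, so π_I = (583/2 - q_I)q_I - 138q_I.
Leader FOC: 307/2 - 2q_I = 0, so q_I = 307/4.
Then q_F = (307 - 2·(307/4))/4 = 307/8.
Price P = 445 - 2·(921/8) = 859/4.
Forge's profit: (859/4 - 138)·(307/8) = 2945.2813.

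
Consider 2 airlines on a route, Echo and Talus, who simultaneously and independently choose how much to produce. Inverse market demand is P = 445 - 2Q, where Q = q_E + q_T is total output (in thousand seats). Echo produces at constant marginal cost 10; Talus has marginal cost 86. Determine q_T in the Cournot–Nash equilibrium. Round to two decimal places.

Echo's profit: π_E = (445 - 2Q)q_E - (10q_E). Setting ∂π_E/∂q_E = 0: 435 - 4q_E - 2(q_T) = 0.
Talus's profit: π_T = (445 - 2Q)q_T - (86q_T). Setting ∂π_T/∂q_T = 0: 359 - 4q_T - 2(q_E) = 0.
Best responses: q_E = (435 - 2q_T)/4, q_T = (359 - 2q_E)/4.
Solving the pair: q_E = 511/6, q_T = 283/6.

47.17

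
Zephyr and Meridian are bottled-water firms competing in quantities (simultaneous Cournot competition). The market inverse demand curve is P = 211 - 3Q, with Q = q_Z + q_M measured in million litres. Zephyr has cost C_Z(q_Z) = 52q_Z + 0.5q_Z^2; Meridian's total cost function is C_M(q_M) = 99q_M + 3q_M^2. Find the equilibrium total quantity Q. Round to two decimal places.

Zephyr's profit: π_Z = (211 - 3Q)q_Z - (52q_Z + (1/2)q_Z²). Setting ∂π_Z/∂q_Z = 0: 159 - 7q_Z - 3(q_M) = 0.
Meridian's profit: π_M = (211 - 3Q)q_M - (99q_M + 3q_M²). Setting ∂π_M/∂q_M = 0: 112 - 12q_M - 3(q_Z) = 0.
Best responses: q_Z = (159 - 3q_M)/7, q_M = (112 - 3q_Z)/12.
Substituting one into the other gives q_Z = 524/25 and q_M = 307/75.
Total output Q = 524/25 + 307/75 = 1879/75.

25.05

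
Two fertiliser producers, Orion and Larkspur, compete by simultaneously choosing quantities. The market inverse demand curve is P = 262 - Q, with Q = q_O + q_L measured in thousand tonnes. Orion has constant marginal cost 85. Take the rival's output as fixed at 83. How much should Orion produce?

With the rival's output fixed at 83, Orion's profit is π_O = (262 - 83 - q_O)q_O - (85q_O) = (179 - q_O)q_O - (85q_O).
∂π_O/∂q_O = 94 - 2q_O = 0, so q_O = 47.

47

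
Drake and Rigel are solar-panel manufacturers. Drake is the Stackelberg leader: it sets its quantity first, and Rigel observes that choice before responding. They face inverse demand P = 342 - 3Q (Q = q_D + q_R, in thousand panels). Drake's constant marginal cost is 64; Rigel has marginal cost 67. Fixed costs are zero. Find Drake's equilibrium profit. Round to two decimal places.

Solve by backward induction. Given q_D, the follower Rigel maximises π_R = (342 - 3q_D - 3q_R)q_R - 67q_R.
Setting the follower's marginal profit to zero, 275 - 3q_D - 6q_R = 0, i.e. q_R = (275 - 3q_D)/6.
Drake substitutes q_R(q_D) into its own profit: π_D = q_D(342 - 3q_D - (275 - 3q_D)/2) - 64q_D = (409/2 - (3/2)q_D)q_D - 64q_D.
The leader's first-order condition 281/2 - 3q_D = 0 yields q_D = 281/6.
Then q_R = (275 - 3·(281/6))/6 = 269/12.
Price P = 342 - 3·(277/4) = 537/4.
Drake's profit: (537/4 - 64)·(281/6) = 3290.0417.

3290.04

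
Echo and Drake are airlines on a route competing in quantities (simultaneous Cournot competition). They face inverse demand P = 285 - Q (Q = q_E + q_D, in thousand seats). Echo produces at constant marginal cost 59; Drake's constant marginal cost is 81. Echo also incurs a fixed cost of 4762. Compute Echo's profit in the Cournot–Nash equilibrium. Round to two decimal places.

2071.78

Echo's profit: π_E = (285 - Q)q_E - (59q_E). Setting ∂π_E/∂q_E = 0: 226 - 2q_E - (q_D) = 0.
Drake's first-order condition: 204 - 2q_D - (q_E) = 0.
So q_E = (226 - q_D)/2 and q_D = (204 - q_E)/2.
Substituting one into the other gives q_E = 248/3 and q_D = 182/3.
Price P = 285 - 430/3 = 425/3.
Echo's profit: (425/3 - 59)·(248/3) - 4762 = 2071.7778.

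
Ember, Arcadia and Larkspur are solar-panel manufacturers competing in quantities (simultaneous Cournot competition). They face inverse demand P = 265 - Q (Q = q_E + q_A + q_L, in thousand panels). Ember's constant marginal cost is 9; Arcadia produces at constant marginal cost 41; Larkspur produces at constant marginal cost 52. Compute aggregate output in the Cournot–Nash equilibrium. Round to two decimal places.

Ember's profit: π_E = (265 - Q)q_E - (9q_E). Setting ∂π_E/∂q_E = 0: 256 - 2q_E - (q_A + q_L) = 0.
Arcadia's first-order condition: 224 - 2q_A - (q_E + q_L) = 0.
Larkspur's first-order condition: 213 - 2q_L - (q_E + q_A) = 0.
Summing all 3 equations gives 693 − 4Q = 0, hence Q = 693/4.
Back-substituting: q_E = (256 − 693/4) = 331/4, q_A = (224 − 693/4) = 203/4, q_L = (213 − 693/4) = 159/4.
Total output Q = 331/4 + 203/4 + 159/4 = 693/4.

173.25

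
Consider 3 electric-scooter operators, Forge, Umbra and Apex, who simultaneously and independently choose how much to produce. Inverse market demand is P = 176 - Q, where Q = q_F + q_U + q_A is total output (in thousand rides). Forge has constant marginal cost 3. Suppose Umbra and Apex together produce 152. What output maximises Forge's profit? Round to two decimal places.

With rivals' combined output fixed at 152, Forge's profit is π_F = (176 - 152 - q_F)q_F - (3q_F) = (24 - q_F)q_F - (3q_F).
∂π_F/∂q_F = 21 - 2q_F = 0, so q_F = 21/2.

10.50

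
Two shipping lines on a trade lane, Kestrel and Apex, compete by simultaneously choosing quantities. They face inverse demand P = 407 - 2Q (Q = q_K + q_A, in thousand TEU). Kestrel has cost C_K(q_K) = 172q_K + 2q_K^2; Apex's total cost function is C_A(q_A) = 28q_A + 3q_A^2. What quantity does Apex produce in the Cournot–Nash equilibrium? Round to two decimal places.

Kestrel's profit: π_K = (407 - 2Q)q_K - (172q_K + 2q_K²). Setting ∂π_K/∂q_K = 0: 235 - 8q_K - 2(q_A) = 0.
Apex's profit: π_A = (407 - 2Q)q_A - (28q_A + 3q_A²). Setting ∂π_A/∂q_A = 0: 379 - 10q_A - 2(q_K) = 0.
So q_K = (235 - 2q_A)/8 and q_A = (379 - 2q_K)/10.
Solving the pair: q_K = 398/19, q_A = 1281/38.

33.71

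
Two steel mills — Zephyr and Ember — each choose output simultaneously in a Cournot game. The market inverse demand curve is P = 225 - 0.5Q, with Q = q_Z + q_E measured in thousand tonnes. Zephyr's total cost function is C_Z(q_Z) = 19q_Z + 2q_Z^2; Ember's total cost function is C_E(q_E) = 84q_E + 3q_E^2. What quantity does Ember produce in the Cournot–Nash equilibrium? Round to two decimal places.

Zephyr's profit: π_Z = (225 - 0.5Q)q_Z - (19q_Z + 2q_Z²). Setting ∂π_Z/∂q_Z = 0: 206 - 5q_Z - (1/2)(q_E) = 0.
Ember's profit: π_E = (225 - 0.5Q)q_E - (84q_E + 3q_E²). Setting ∂π_E/∂q_E = 0: 141 - 7q_E - (1/2)(q_Z) = 0.
Best responses: q_Z = (206 - (1/2)q_E)/5, q_E = (141 - (1/2)q_Z)/7.
Substituting one into the other gives q_Z = 39.4676 and q_E = 17.3237.

17.32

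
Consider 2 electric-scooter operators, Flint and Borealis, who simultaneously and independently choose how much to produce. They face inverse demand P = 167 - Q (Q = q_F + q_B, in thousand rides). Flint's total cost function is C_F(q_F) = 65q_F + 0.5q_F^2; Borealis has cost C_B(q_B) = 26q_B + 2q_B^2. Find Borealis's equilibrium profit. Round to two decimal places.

Flint's profit: π_F = (167 - Q)q_F - (65q_F + (1/2)q_F²). Setting ∂π_F/∂q_F = 0: 102 - 3q_F - (q_B) = 0.
Borealis's profit: π_B = (167 - Q)q_B - (26q_B + 2q_B²). Setting ∂π_B/∂q_B = 0: 141 - 6q_B - (q_F) = 0.
Best responses: q_F = (102 - q_B)/3, q_B = (141 - q_F)/6.
Solving the pair: q_F = 471/17, q_B = 321/17.
Price P = 167 - 792/17 = 120.4118.
Borealis's profit: 120.4118·(321/17) - 26·(321/17) - 2(321/17)² = 1069.6298.

1069.63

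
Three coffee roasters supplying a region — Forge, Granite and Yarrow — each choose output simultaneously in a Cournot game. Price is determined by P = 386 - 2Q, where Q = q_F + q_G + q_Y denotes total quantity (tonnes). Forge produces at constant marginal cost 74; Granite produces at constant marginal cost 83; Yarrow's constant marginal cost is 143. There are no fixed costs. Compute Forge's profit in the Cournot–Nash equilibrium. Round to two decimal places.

4753.13

Forge's profit: π_F = (386 - 2Q)q_F - (74q_F). Setting ∂π_F/∂q_F = 0: 312 - 4q_F - 2(q_G + q_Y) = 0.
Granite's profit: π_G = (386 - 2Q)q_G - (83q_G). Setting ∂π_G/∂q_G = 0: 303 - 4q_G - 2(q_F + q_Y) = 0.
Yarrow's first-order condition: 243 - 4q_Y - 2(q_F + q_G) = 0.
Adding the 3 conditions: 858 − 4Q − 4Q = 0, i.e. Q = 429/4.
Back-substituting: q_F = (312 − 429/2)/2 = 195/4, q_G = (303 − 429/2)/2 = 177/4, q_Y = (243 − 429/2)/2 = 57/4.
Price P = 386 - 2·(429/4) = 343/2.
Forge's profit: (343/2 - 74)·(195/4) = 4753.1250.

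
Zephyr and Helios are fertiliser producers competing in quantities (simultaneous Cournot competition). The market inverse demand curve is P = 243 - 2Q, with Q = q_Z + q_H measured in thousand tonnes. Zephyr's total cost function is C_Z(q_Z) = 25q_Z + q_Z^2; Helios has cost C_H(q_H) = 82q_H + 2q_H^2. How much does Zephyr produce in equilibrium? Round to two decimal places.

Zephyr's profit: π_Z = (243 - 2Q)q_Z - (25q_Z + q_Z²). Setting ∂π_Z/∂q_Z = 0: 218 - 6q_Z - 2(q_H) = 0.
Helios's first-order condition: 161 - 8q_H - 2(q_Z) = 0.
So q_Z = (218 - 2q_H)/6 and q_H = (161 - 2q_Z)/8.
Substituting one into the other gives q_Z = 711/22 and q_H = 265/22.

32.32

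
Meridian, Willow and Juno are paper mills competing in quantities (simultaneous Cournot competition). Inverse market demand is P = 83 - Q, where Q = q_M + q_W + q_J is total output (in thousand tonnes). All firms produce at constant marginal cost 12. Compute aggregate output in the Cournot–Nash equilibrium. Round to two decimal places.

Each firm earns π_i = (83 - Q)q_i - 12q_i.
First-order condition (treating rivals' output as given): 71 - 2q_i - Σ_{j≠i} q_j = 0.
With identical firms every q_j equals q_i, so Σ_{j≠i} q_j = 2q_i and 71 = 4q_i, giving q_i = 71/4.
Total output Q = 71/4 + 71/4 + 71/4 = 213/4.

53.25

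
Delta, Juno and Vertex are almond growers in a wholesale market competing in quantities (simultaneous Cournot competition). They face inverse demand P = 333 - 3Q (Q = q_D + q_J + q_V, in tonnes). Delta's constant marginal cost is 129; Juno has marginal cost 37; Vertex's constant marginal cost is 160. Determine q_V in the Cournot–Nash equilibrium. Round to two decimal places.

Delta's profit: π_D = (333 - 3Q)q_D - (129q_D). Setting ∂π_D/∂q_D = 0: 204 - 6q_D - 3(q_J + q_V) = 0.
Juno's profit: π_J = (333 - 3Q)q_J - (37q_J). Setting ∂π_J/∂q_J = 0: 296 - 6q_J - 3(q_D + q_V) = 0.
Vertex's profit: π_V = (333 - 3Q)q_V - (160q_V). Setting ∂π_V/∂q_V = 0: 173 - 6q_V - 3(q_D + q_J) = 0.
Summing all 3 equations gives 673 − 12Q = 0, hence Q = 673/12.
Back-substituting: q_D = (204 − 673/4)/3 = 143/12, q_J = (296 − 673/4)/3 = 511/12, q_V = (173 − 673/4)/3 = 19/12.

1.58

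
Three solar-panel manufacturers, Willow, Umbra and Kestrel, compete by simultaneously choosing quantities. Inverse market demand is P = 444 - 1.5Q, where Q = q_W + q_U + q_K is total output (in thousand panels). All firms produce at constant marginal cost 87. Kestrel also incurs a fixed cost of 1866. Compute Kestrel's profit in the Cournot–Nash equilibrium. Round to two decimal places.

3444.38

Each firm earns π_i = (444 - 1.5Q)q_i - 87q_i.
Setting ∂π_i/∂q_i = 0 with rivals' quantities fixed: 357 - 3q_i - (3/2)·Σ_{j≠i} q_j = 0.
By symmetry each firm produces the same amount; substituting Σ_{j≠i} q_j = 2q_i yields q_i = 357/6 = 119/2.
Price P = 444 - (3/2)·(357/2) = 705/4.
Kestrel's profit: (705/4 - 87)·(119/2) - 1866 = 3444.3750.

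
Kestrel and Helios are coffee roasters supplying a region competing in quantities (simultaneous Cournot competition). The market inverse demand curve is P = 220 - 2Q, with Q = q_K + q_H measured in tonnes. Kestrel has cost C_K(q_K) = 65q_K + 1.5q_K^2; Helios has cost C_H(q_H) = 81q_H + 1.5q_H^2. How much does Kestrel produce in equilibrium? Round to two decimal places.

17.93

Kestrel's profit: π_K = (220 - 2Q)q_K - (65q_K + (3/2)q_K²). Setting ∂π_K/∂q_K = 0: 155 - 7q_K - 2(q_H) = 0.
Helios's profit: π_H = (220 - 2Q)q_H - (81q_H + (3/2)q_H²). Setting ∂π_H/∂q_H = 0: 139 - 7q_H - 2(q_K) = 0.
Rearranging gives the reaction functions q_K = (155 - 2q_H)/7 and q_H = (139 - 2q_K)/7.
Substituting one into the other gives q_K = 269/15 and q_H = 221/15.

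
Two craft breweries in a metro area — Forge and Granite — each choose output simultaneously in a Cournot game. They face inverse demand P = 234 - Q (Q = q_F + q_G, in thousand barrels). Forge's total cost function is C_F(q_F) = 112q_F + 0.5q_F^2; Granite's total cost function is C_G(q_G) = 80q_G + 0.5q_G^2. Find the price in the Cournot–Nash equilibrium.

165

Forge's profit: π_F = (234 - Q)q_F - (112q_F + (1/2)q_F²). Setting ∂π_F/∂q_F = 0: 122 - 3q_F - (q_G) = 0.
Granite's profit: π_G = (234 - Q)q_G - (80q_G + (1/2)q_G²). Setting ∂π_G/∂q_G = 0: 154 - 3q_G - (q_F) = 0.
Best responses: q_F = (122 - q_G)/3, q_G = (154 - q_F)/3.
Solving the pair: q_F = 53/2, q_G = 85/2.
Total output Q = 69, so price P = 234 - 69 = 165.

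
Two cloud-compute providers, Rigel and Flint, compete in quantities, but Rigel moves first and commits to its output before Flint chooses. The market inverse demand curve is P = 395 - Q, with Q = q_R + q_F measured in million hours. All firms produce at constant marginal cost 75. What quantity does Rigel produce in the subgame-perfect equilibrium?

160

Solve by backward induction. Given q_R, the follower Flint maximises π_F = (395 - q_R - q_F)q_F - 75q_F.
Follower FOC: 320 - q_R - 2q_F = 0, so q_F(q_R) = (320 - q_R)/2.
Rigel substitutes q_F(q_R) into its own profit: π_R = q_R(395 - q_R - (320 - q_R)/2) - 75q_R = (235 - (1/2)q_R)q_R - 75q_R.
Leader FOC: 160 - q_R = 0, so q_R = 160.
Then q_F = (320 - 160)/2 = 80.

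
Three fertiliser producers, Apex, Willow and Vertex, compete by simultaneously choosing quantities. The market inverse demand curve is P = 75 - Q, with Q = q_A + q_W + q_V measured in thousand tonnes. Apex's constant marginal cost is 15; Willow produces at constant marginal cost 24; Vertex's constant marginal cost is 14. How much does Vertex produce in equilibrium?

Apex's profit: π_A = (75 - Q)q_A - (15q_A). Setting ∂π_A/∂q_A = 0: 60 - 2q_A - (q_W + q_V) = 0.
Willow's profit: π_W = (75 - Q)q_W - (24q_W). Setting ∂π_W/∂q_W = 0: 51 - 2q_W - (q_A + q_V) = 0.
Vertex's first-order condition: 61 - 2q_V - (q_A + q_W) = 0.
Adding the 3 first-order conditions: 172 − 4Q = 0, so Q = 43.
Back-substituting: q_A = (60 − 43) = 17, q_W = (51 − 43) = 8, q_V = (61 − 43) = 18.

18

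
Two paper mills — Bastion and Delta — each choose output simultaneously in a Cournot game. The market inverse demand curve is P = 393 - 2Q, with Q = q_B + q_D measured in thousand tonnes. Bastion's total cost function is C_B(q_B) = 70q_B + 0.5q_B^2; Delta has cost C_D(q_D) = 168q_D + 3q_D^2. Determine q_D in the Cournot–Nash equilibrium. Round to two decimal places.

10.41

Bastion's profit: π_B = (393 - 2Q)q_B - (70q_B + (1/2)q_B²). Setting ∂π_B/∂q_B = 0: 323 - 5q_B - 2(q_D) = 0.
Delta's first-order condition: 225 - 10q_D - 2(q_B) = 0.
Rearranging gives the reaction functions q_B = (323 - 2q_D)/5 and q_D = (225 - 2q_B)/10.
Substituting one into the other gives q_B = 1390/23 and q_D = 479/46.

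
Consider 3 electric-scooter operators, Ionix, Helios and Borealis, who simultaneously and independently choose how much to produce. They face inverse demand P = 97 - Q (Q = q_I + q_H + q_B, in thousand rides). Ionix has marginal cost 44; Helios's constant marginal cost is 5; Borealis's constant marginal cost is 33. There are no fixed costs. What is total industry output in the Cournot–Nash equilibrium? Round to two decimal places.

52.25

Ionix's profit: π_I = (97 - Q)q_I - (44q_I). Setting ∂π_I/∂q_I = 0: 53 - 2q_I - (q_H + q_B) = 0.
Helios's profit: π_H = (97 - Q)q_H - (5q_H). Setting ∂π_H/∂q_H = 0: 92 - 2q_H - (q_I + q_B) = 0.
Borealis's profit: π_B = (97 - Q)q_B - (33q_B). Setting ∂π_B/∂q_B = 0: 64 - 2q_B - (q_I + q_H) = 0.
Adding the 3 conditions: 209 − 2Q − 2Q = 0, i.e. Q = 209/4.
Back-substituting: q_I = (53 − 209/4) = 3/4, q_H = (92 − 209/4) = 159/4, q_B = (64 − 209/4) = 47/4.
Total output Q = 3/4 + 159/4 + 47/4 = 209/4.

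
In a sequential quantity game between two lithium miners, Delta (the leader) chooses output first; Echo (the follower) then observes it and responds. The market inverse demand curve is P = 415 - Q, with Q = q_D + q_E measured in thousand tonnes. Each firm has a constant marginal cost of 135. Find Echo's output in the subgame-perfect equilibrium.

Solve by backward induction. Given q_D, the follower Echo maximises π_E = (415 - q_D - q_E)q_E - 135q_E.
Setting the follower's marginal profit to zero, 280 - q_D - 2q_E = 0, i.e. q_E = (280 - q_D)/2.
Delta substitutes q_E(q_D) into its own profit: π_D = q_D(415 - q_D - (280 - q_D)/2) - 135q_D = (275 - (1/2)q_D)q_D - 135q_D.
Maximising: ∂π_D/∂q_D = 140 - q_D = 0, giving q_D = 140.
Then q_E = (280 - 140)/2 = 70.

70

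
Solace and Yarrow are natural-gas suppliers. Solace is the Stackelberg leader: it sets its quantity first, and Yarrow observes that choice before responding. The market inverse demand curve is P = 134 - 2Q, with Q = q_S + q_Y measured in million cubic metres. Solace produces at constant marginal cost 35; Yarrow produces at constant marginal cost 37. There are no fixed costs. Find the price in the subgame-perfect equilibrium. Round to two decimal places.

Solve by backward induction. Given q_S, the follower Yarrow maximises π_Y = (134 - 2q_S - 2q_Y)q_Y - 37q_Y.
Setting the follower's marginal profit to zero, 97 - 2q_S - 4q_Y = 0, i.e. q_Y = (97 - 2q_S)/4.
The leader anticipates this reaction. Substituting into P = 134 - 2Q gives P = 171/2 - q_S, so π_S = (171/2 - q_S)q_S - 35q_S.
Leader FOC: 101/2 - 2q_S = 0, so q_S = 101/4.
Then q_Y = (97 - 2·(101/4))/4 = 93/8.
Total output Q = 295/8, so price P = 134 - 2·(295/8) = 241/4.

60.25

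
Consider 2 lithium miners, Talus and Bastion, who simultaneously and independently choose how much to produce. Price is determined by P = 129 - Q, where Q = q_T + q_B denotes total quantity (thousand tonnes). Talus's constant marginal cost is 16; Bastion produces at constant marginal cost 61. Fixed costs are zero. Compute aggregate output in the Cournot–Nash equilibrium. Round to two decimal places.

60.33

Talus's profit: π_T = (129 - Q)q_T - (16q_T). Setting ∂π_T/∂q_T = 0: 113 - 2q_T - (q_B) = 0.
Bastion's first-order condition: 68 - 2q_B - (q_T) = 0.
So q_T = (113 - q_B)/2 and q_B = (68 - q_T)/2.
Substituting one into the other gives q_T = 158/3 and q_B = 23/3.
Total output Q = 158/3 + 23/3 = 181/3.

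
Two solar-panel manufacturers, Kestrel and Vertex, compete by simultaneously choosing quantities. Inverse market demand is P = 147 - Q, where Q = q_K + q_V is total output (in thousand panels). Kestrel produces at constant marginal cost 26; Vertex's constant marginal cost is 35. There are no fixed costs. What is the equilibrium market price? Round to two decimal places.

Kestrel's profit: π_K = (147 - Q)q_K - (26q_K). Setting ∂π_K/∂q_K = 0: 121 - 2q_K - (q_V) = 0.
Vertex's profit: π_V = (147 - Q)q_V - (35q_V). Setting ∂π_V/∂q_V = 0: 112 - 2q_V - (q_K) = 0.
Rearranging gives the reaction functions q_K = (121 - q_V)/2 and q_V = (112 - q_K)/2.
Substituting one into the other gives q_K = 130/3 and q_V = 103/3.
Total output Q = 233/3, so price P = 147 - 233/3 = 208/3.

69.33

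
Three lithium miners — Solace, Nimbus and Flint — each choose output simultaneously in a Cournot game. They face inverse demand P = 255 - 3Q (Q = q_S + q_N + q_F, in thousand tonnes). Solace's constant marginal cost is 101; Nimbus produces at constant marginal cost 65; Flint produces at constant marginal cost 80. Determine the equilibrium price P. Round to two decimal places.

125.25

Solace's profit: π_S = (255 - 3Q)q_S - (101q_S). Setting ∂π_S/∂q_S = 0: 154 - 6q_S - 3(q_N + q_F) = 0.
Nimbus's first-order condition: 190 - 6q_N - 3(q_S + q_F) = 0.
Flint's profit: π_F = (255 - 3Q)q_F - (80q_F). Setting ∂π_F/∂q_F = 0: 175 - 6q_F - 3(q_S + q_N) = 0.
Summing all 3 equations gives 519 − 12Q = 0, hence Q = 173/4.
Back-substituting: q_S = (154 − 519/4)/3 = 97/12, q_N = (190 − 519/4)/3 = 241/12, q_F = (175 − 519/4)/3 = 181/12.
Total output Q = 173/4, so price P = 255 - 3·(173/4) = 501/4.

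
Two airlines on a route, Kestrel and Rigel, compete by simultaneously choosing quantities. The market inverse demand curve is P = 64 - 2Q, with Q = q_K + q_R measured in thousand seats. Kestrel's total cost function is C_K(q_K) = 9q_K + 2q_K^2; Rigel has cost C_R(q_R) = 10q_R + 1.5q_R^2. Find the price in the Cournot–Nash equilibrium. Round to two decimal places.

40.96

Kestrel's profit: π_K = (64 - 2Q)q_K - (9q_K + 2q_K²). Setting ∂π_K/∂q_K = 0: 55 - 8q_K - 2(q_R) = 0.
Rigel's profit: π_R = (64 - 2Q)q_R - (10q_R + (3/2)q_R²). Setting ∂π_R/∂q_R = 0: 54 - 7q_R - 2(q_K) = 0.
Rearranging gives the reaction functions q_K = (55 - 2q_R)/8 and q_R = (54 - 2q_K)/7.
Solving the pair: q_K = 277/52, q_R = 161/26.
Total output Q = 599/52, so price P = 64 - 2·(599/52) = 1065/26.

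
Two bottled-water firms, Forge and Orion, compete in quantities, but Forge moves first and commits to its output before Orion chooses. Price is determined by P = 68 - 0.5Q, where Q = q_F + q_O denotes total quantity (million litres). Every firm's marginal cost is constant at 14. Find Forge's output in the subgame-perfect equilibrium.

Solve by backward induction. Given q_F, the follower Orion maximises π_O = (68 - (1/2)q_F - (1/2)q_O)q_O - 14q_O.
∂π_O/∂q_O = 54 - (1/2)q_F - q_O = 0 gives the reaction function q_O = (54 - (1/2)q_F).
Forge substitutes q_O(q_F) into its own profit: π_F = q_F(68 - (1/2)q_F - (54 - (1/2)q_F)/2) - 14q_F = (41 - (1/4)q_F)q_F - 14q_F.
The leader's first-order condition 27 - (1/2)q_F = 0 yields q_F = 54.
Then q_O = (54 - (1/2)·54) = 27.

54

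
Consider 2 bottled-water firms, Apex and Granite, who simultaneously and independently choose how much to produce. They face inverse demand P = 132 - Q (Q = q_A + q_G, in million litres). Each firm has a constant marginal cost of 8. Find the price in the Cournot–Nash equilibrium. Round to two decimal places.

49.33

Each firm earns π_i = (132 - Q)q_i - 8q_i.
First-order condition (treating rivals' output as given): 124 - 2q_i - q_j = 0.
With identical firms every q_j equals q_i, so q_j = q_i and 124 = 3q_i, giving q_i = 124/3.
Total output Q = 248/3, so price P = 132 - 248/3 = 148/3.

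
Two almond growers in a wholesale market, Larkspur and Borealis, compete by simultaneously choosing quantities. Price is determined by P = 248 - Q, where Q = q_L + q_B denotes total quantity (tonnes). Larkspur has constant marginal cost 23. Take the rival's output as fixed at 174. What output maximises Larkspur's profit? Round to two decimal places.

With the rival's output fixed at 174, Larkspur's profit is π_L = (248 - 174 - q_L)q_L - (23q_L) = (74 - q_L)q_L - (23q_L).
∂π_L/∂q_L = 51 - 2q_L = 0, so q_L = 51/2.

25.50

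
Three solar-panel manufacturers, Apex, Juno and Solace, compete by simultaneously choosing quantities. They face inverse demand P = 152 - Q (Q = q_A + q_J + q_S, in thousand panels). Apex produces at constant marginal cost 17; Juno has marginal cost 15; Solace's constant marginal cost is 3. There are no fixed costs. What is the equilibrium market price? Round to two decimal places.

Apex's profit: π_A = (152 - Q)q_A - (17q_A). Setting ∂π_A/∂q_A = 0: 135 - 2q_A - (q_J + q_S) = 0.
Juno's first-order condition: 137 - 2q_J - (q_A + q_S) = 0.
Solace's profit: π_S = (152 - Q)q_S - (3q_S). Setting ∂π_S/∂q_S = 0: 149 - 2q_S - (q_A + q_J) = 0.
Summing all 3 equations gives 421 − 4Q = 0, hence Q = 421/4.
Back-substituting: q_A = (135 − 421/4) = 119/4, q_J = (137 − 421/4) = 127/4, q_S = (149 − 421/4) = 175/4.
Total output Q = 421/4, so price P = 152 - 421/4 = 187/4.

46.75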